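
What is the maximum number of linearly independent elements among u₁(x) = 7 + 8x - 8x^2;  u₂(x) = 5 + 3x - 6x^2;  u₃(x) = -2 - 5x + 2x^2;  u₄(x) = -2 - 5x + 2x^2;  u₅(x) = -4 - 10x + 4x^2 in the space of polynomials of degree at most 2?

Pass to coordinate vectors with respect to the basis {1, x, x^2}.
Put the 3×5 matrix [u₁|u₂|u₃|u₄|u₅] into echelon form.
Reduction leaves 2 leading entries, giving rank 2.
(With 5 elements in a 3-dimensional space the rank is at most 3.)

2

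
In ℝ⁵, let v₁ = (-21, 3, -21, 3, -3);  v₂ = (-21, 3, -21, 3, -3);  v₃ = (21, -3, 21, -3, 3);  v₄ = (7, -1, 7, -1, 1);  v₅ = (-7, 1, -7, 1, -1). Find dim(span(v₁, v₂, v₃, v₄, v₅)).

dim = 1

Put the 5×5 matrix [v₁|v₂|v₃|v₄|v₅] into echelon form.
There is 1 pivot column, so rank = 1.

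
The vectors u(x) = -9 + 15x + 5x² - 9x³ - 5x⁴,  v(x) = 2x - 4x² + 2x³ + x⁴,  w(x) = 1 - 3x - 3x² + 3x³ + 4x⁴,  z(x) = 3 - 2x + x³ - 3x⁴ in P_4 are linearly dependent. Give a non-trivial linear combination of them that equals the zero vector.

Pass to coordinate vectors relative to the basis {1, x, …, x⁴}.
Row-reduce the matrix with u, v, w, z as columns; the null space gives the coefficients.
A generator of the null space is (1, -1, 3, 2).

u - v + 3w + 2z = 0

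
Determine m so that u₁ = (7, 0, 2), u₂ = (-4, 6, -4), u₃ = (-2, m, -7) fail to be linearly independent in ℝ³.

Place the vectors as rows of a 3×3 matrix; dependence ⇔ determinant zero.
Expanding, det = 20*m - 270.
This vanishes exactly when m = 27/2.

m = 27/2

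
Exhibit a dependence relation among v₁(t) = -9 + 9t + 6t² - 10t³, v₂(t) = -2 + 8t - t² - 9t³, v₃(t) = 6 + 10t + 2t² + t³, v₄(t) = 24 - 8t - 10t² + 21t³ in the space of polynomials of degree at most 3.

2v₁ - v₃ + v₄ = 0

Write each element as a vector in ℝ⁴ using {1, t, …, t³}.
Set up α₁v₁ + … + α₄v₄ = 0 and solve the homogeneous system.
A generator of the null space is (2, 0, -1, 1).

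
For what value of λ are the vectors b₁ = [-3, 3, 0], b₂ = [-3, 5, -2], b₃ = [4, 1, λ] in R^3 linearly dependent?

The set is linearly dependent precisely when det[b₁; b₂; b₃] = 0.
The determinant works out to -6*λ - 30.
Setting this to zero gives λ = -5.

λ = -5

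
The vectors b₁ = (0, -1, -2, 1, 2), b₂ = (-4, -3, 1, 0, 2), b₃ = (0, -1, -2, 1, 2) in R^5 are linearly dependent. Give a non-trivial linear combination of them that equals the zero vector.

b₁ - b₃ = 0

Write the vectors as columns of a matrix and find a nonzero vector in its null space.
A generator of the null space is (1, 0, -1).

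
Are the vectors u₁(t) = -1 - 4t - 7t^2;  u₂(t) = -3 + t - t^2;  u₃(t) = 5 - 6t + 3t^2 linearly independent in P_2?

linearly independent

Take coordinates with respect to the standard basis {1, t, t^2}.
Row-reduce the matrix whose columns are u₁, u₂, u₃.
The reduction yields 3 nonzero rows, so the rank is 3.
Since rank = 3 (the number of vectors), the set is linearly independent.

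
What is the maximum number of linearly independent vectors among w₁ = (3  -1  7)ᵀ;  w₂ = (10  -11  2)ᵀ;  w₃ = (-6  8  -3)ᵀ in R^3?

Row-reduce the 3×3 matrix with these as rows.
There are 3 pivot columns, so rank = 3.

3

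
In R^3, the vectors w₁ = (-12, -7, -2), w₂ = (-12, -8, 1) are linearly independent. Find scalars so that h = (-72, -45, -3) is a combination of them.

h = 3w₁ + 3w₂

Solve the system with w₁, w₂ as columns and h as the right-hand side.
Row-reducing the augmented matrix gives the unique coefficients (α₁, α₂) = (3, 3).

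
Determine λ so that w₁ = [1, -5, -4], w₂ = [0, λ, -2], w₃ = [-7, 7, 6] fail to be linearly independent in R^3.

λ = -28/11

Dependence holds iff the 3×3 matrix [w₁ w₂ w₃] is singular.
The determinant works out to -22*λ - 56.
This vanishes exactly when λ = -28/11.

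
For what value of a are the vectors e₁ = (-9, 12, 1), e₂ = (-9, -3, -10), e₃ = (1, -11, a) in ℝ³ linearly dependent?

The vectors are dependent exactly when the determinant of the matrix with rows e₁, e₂, e₃ vanishes.
Expanding, det = 135*a + 972.
Solving 135*a + 972 = 0 yields a = -36/5.

a = -36/5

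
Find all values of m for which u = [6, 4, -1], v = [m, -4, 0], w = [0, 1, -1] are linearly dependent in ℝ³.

m = -8

The set is linearly dependent precisely when det[u; v; w] = 0.
Cofactor expansion gives det = 3*m + 24.
Solving 3*m + 24 = 0 yields m = -8.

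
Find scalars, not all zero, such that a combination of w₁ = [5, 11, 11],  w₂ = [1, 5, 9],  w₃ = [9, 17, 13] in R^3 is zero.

2w₁ - w₂ - w₃ = 0

Write the vectors as columns of a matrix and find a nonzero vector in its null space.
The free variable yields coefficients (2, -1, -1) (any nonzero multiple also works).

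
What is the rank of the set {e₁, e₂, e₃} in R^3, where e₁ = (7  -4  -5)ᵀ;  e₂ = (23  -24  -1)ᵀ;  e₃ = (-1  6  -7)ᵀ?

Apply Gaussian elimination to the matrix whose rows are e₁, e₂, e₃.
The echelon form has 2 nonzero rows, so the rank is 2.

2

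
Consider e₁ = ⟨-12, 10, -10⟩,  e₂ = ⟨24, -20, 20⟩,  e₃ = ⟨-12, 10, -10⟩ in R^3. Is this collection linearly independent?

Two of the vectors are equal, giving an immediate dependence.

linearly dependent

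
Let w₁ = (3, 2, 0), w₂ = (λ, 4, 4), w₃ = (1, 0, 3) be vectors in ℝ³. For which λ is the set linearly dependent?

λ = 22/3

The set is linearly dependent precisely when det[w₁; w₂; w₃] = 0.
Cofactor expansion gives det = 44 - 6*λ.
Setting this to zero gives λ = 22/3.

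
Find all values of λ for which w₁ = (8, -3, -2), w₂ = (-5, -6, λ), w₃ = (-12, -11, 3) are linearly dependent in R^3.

λ = 5/4

The set is linearly dependent precisely when det[w₁; w₂; w₃] = 0.
Expanding, det = 124*λ - 155.
Setting this to zero gives λ = 5/4.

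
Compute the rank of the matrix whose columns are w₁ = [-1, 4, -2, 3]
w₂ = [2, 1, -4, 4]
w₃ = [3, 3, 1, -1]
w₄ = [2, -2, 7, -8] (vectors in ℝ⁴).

rank 3

Form the matrix with w₁, w₂, w₃, w₄ as columns and reduce.
The echelon form has 3 nonzero rows, so the rank is 3.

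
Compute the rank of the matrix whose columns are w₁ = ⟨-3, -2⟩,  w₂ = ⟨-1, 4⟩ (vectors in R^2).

Row-reduce the 2×2 matrix with these as rows.
Reduction leaves 2 leading entries, giving rank 2.

rank 2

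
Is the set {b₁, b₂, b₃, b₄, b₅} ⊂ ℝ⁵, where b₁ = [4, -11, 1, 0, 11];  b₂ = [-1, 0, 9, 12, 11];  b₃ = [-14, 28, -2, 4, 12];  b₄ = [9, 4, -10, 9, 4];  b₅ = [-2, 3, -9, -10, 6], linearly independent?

Place the vectors as rows of a 5×5 matrix and reduce to echelon form.
The reduction yields 4 nonzero rows, so the rank is 4.
Since rank 4 < 5, the set is linearly dependent.

linearly dependent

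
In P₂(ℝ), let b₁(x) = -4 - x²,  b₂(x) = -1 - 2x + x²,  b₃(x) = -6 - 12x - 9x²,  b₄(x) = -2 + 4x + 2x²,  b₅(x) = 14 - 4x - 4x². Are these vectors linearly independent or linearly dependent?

linearly dependent

Write each element as a coordinate vector in ℝ³ using {1, x, x²}.
There are 5 vectors in a 3-dimensional space, so they cannot be linearly independent.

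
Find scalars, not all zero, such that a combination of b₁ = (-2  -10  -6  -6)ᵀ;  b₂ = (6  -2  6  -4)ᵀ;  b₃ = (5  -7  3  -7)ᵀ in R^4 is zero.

b₁ + 2b₂ - 2b₃ = 0

Solve the homogeneous system with b₁, b₂, b₃ as columns by row-reducing the coefficient matrix.
The free variable yields coefficients (1, 2, -2) (any nonzero multiple also works).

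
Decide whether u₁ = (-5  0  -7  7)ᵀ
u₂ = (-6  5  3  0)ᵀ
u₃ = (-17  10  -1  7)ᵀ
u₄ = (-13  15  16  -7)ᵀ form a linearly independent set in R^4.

linearly dependent

Row-reduce the matrix whose columns are u₁, u₂, u₃, u₄.
The reduction yields 2 nonzero rows, so the rank is 2.
Since rank 2 < 4, the set is linearly dependent.
Indeed u₁ + 2u₂ - u₃ = 0.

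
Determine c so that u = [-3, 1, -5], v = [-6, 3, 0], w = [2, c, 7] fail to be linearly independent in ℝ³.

c = -3/10

Dependence holds iff the 3×3 matrix [u v w] is singular.
The determinant works out to 30*c + 9.
Solving 30*c + 9 = 0 yields c = -3/10.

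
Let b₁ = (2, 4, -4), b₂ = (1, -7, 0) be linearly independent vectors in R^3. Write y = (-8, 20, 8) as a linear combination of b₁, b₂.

Since b₁, b₂ are independent, the coefficients expressing y are uniquely determined by a linear system.
Back-substitution yields (α₁, α₂) = (-2, -4).

y = -2b₁ - 4b₂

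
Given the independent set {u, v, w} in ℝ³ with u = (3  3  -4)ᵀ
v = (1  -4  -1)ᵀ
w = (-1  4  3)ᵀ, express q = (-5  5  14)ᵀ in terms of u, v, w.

q = -u + 2v + 4w

Write q = c₁u + … + c₃w and equate components.
Row-reducing the augmented matrix gives the unique coefficients (c₁, c₂, c₃) = (-1, 2, 4).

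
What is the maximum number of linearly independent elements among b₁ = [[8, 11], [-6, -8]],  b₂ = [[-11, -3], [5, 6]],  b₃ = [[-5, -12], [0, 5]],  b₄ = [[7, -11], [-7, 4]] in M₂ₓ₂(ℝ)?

Pass to coordinate vectors with respect to the basis {E₁₁, E₁₂, E₂₁, E₂₂}.
Put the 4×4 matrix [b₁|b₂|b₃|b₄] into echelon form.
There are 4 pivot columns, so rank = 4.

4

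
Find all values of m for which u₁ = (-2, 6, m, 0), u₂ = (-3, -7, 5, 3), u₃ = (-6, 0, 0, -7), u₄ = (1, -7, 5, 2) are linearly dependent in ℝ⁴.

The set is linearly dependent precisely when det[u₁; u₂; u₃; u₄] = 0.
Cofactor expansion gives det = 238*m + 1020.
Solving 238*m + 1020 = 0 yields m = -30/7.

m = -30/7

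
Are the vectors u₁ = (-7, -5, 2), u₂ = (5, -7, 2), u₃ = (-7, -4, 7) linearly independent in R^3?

linearly independent

Row-reduce the matrix whose columns are u₁, u₂, u₃.
The reduction yields 3 nonzero rows, so the rank is 3.
Since rank = 3 (the number of vectors), the set is linearly independent.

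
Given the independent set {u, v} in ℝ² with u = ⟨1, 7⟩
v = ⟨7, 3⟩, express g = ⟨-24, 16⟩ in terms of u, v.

Since u, v are independent, the coefficients expressing g are uniquely determined by a linear system.
Back-substitution yields (c₁, c₂) = (4, -4).

g = 4u - 4v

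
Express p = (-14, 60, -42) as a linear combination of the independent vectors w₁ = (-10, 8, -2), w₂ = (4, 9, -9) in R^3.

Since w₁, w₂ are independent, the coefficients expressing p are uniquely determined by a linear system.
The system has the unique solution (α₁, α₂) = (3, 4).

p = 3w₁ + 4w₂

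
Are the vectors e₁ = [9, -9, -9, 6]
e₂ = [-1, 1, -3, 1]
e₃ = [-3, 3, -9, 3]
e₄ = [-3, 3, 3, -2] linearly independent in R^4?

Row-reduce the matrix whose columns are e₁, e₂, e₃, e₄.
The reduction yields 2 nonzero rows, so the rank is 2.
Since rank 2 < 4, the set is linearly dependent.
Indeed 3e₂ - e₃ = 0.

linearly dependent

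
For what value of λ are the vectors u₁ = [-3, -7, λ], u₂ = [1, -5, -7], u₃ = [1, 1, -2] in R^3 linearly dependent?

λ = 8/3

Dependence holds iff the 3×3 matrix [u₁ u₂ u₃] is singular.
The determinant works out to 6*λ - 16.
Solving 6*λ - 16 = 0 yields λ = 8/3.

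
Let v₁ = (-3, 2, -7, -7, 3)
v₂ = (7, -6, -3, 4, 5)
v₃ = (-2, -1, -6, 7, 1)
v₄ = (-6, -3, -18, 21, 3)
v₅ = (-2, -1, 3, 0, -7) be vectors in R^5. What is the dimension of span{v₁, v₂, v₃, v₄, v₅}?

Apply Gaussian elimination to the matrix whose rows are v₁, v₂, v₃, v₄, v₅.
Reduction leaves 4 leading entries, giving rank 4.

4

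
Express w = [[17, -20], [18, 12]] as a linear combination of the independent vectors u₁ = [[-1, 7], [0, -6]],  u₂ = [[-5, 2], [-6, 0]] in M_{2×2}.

w = -2u₁ - 3u₂

Identify each element with its coordinate vector in ℝ⁴ via {E₁₁, E₁₂, E₂₁, E₂₂}.
Write w = a₁u₁ + a₂u₂ and equate components.
The system has the unique solution (a₁, a₂) = (-2, -3).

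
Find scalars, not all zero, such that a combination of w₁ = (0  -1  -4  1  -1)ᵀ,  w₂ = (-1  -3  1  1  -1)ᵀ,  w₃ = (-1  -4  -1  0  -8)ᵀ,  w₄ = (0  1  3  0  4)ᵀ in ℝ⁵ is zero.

Set up α₁w₁ + … + α₄w₄ = 0 and solve the homogeneous system.
A generator of the null space is (1, -1, 1, 2).

w₁ - w₂ + w₃ + 2w₄ = 0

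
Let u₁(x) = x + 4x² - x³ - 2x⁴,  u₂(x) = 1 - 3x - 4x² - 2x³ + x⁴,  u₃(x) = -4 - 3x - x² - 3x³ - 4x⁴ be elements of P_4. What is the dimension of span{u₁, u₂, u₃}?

dim = 3

Pass to coordinate vectors with respect to the basis {1, x, …, x⁴}.
Apply Gaussian elimination to the matrix whose rows are u₁, u₂, u₃.
Exactly 3 pivots survive; hence the rank is 3.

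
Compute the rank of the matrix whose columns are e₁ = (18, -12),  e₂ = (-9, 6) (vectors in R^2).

rank 1

Row-reduce the 2×2 matrix with these as rows.
There is 1 pivot column, so rank = 1.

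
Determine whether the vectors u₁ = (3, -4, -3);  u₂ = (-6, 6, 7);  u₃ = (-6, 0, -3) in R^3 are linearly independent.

linearly independent

Place the vectors as rows of a 3×3 matrix and reduce to echelon form.
The reduction yields 3 nonzero rows, so the rank is 3.
Since rank = 3 (the number of vectors), the set is linearly independent.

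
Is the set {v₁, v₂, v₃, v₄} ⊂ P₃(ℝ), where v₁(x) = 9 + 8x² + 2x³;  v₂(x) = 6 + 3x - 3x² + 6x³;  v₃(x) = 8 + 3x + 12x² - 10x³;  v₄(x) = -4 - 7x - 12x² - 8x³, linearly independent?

linearly independent

Take coordinates with respect to the standard basis {1, x, …, x³}.
The matrix [v₁|v₂|v₃|v₄] has determinant -11034.
A nonzero determinant means the columns are linearly independent.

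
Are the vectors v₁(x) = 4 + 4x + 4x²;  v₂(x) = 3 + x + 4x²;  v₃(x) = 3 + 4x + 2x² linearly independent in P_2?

Take coordinates with respect to the standard basis {1, x, x²}.
The matrix [v₁|v₂|v₃] has determinant 4.
A nonzero determinant means the columns are linearly independent.

linearly independent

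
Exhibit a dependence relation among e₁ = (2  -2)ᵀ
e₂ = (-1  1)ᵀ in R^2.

Write the vectors as columns of a matrix and find a nonzero vector in its null space.
The free variable yields coefficients (1, 2) (any nonzero multiple also works).

e₁ + 2e₂ = 0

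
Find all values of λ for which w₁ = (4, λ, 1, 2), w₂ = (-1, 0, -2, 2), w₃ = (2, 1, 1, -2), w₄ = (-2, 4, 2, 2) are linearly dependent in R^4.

Dependence holds iff the 4×4 matrix [w₁ w₂ w₃ w₄] is singular.
Cofactor expansion gives det = 110 - 6*λ.
Setting this to zero gives λ = 55/3.

λ = 55/3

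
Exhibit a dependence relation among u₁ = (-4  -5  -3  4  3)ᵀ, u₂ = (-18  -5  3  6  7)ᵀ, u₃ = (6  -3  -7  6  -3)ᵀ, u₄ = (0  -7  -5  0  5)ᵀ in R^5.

3u₁ - u₂ - u₃ - u₄ = 0

Row-reduce the matrix with u₁, u₂, u₃, u₄ as columns; the null space gives the coefficients.
A generator of the null space is (3, -1, -1, -1).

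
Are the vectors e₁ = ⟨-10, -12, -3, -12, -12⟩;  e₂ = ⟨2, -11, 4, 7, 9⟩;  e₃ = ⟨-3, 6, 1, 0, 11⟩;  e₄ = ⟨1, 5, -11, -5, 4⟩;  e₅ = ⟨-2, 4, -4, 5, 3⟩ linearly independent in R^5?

linearly independent

Row-reduce the matrix whose columns are e₁, e₂, e₃, e₄, e₅.
The reduction yields 5 nonzero rows, so the rank is 5.
Since rank = 5 (the number of vectors), the set is linearly independent.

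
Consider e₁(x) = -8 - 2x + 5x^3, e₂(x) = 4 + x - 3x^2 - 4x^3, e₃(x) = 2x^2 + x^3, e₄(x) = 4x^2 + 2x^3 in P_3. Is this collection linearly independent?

Write each element as a coordinate vector in ℝ⁴ using {1, x, …, x^3}.
Form the 4×4 matrix with these as columns; its determinant is 0.
A zero determinant means the columns are linearly dependent.

linearly dependent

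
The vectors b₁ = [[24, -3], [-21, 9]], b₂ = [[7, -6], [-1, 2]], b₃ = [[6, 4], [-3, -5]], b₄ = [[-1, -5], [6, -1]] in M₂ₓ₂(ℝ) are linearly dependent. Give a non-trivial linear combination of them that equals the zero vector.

b₁ - 3b₂ + 3b₄ = 0

Pass to coordinate vectors relative to the basis {E₁₁, E₁₂, E₂₁, E₂₂}.
Row-reduce the matrix with b₁, b₂, b₃, b₄ as columns; the null space gives the coefficients.
A generator of the null space is (1, -3, 0, 3).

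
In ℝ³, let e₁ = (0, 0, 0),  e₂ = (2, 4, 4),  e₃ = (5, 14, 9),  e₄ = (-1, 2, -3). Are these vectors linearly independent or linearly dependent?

There are 4 vectors in a 3-dimensional space, so they cannot be linearly independent.

linearly dependent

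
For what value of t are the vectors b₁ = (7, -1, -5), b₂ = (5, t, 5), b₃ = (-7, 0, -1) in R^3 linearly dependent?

The set is linearly dependent precisely when det[b₁; b₂; b₃] = 0.
Expanding, det = 30 - 42*t.
Setting this to zero gives t = 5/7.

t = 5/7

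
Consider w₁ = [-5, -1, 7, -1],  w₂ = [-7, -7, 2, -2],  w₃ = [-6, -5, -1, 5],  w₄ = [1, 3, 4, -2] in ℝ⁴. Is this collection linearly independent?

Place the vectors as rows of a 4×4 matrix and reduce to echelon form.
The reduction yields 4 nonzero rows, so the rank is 4.
Since rank = 4 (the number of vectors), the set is linearly independent.

linearly independent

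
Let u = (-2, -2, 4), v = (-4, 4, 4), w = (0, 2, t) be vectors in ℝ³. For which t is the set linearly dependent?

t = -1

Place the vectors as rows of a 3×3 matrix; dependence ⇔ determinant zero.
The determinant works out to -16*t - 16.
Solving -16*t - 16 = 0 yields t = -1.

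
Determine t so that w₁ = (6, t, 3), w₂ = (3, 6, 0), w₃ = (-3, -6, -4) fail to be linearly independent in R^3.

The vectors are dependent exactly when the determinant of the matrix with rows w₁, w₂, w₃ vanishes.
Expanding, det = 12*t - 144.
Solving 12*t - 144 = 0 yields t = 12.

t = 12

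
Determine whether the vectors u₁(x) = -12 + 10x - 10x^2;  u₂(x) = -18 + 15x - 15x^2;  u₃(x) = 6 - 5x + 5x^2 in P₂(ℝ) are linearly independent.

linearly dependent

Take coordinates with respect to the standard basis {1, x, x^2}.
Place the vectors as rows of a 3×3 matrix and reduce to echelon form.
The reduction yields 1 nonzero row, so the rank is 1.
Since rank 1 < 3, the set is linearly dependent.
Indeed 3u₁ - 2u₂ = 0.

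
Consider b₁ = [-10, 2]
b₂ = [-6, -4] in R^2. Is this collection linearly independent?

linearly independent

Form the 2×2 matrix with these as columns; its determinant is 52.
A nonzero determinant means the columns are linearly independent.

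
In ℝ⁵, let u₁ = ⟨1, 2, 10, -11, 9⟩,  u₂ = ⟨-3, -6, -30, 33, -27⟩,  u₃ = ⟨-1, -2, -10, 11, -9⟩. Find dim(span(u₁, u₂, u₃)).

Form the matrix with u₁, u₂, u₃ as columns and reduce.
There is 1 pivot column, so rank = 1.

1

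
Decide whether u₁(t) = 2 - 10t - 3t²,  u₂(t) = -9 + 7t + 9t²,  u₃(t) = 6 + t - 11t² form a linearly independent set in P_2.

linearly independent

Write each element as a coordinate vector in ℝ³ using {1, t, t²}.
The matrix [u₁|u₂|u₃] has determinant 431.
A nonzero determinant means the columns are linearly independent.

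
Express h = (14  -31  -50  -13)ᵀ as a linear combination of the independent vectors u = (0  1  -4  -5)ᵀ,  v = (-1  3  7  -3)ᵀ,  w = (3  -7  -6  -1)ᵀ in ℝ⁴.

h = 3u - 2v + 4w

Set up the augmented matrix [u | v | w | h] and row-reduce.
The system has the unique solution (a₁, a₂, a₃) = (3, -2, 4).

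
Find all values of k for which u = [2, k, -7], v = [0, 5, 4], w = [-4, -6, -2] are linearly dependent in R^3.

The set is linearly dependent precisely when det[u; v; w] = 0.
Cofactor expansion gives det = -16*k - 112.
This vanishes exactly when k = -7.

k = -7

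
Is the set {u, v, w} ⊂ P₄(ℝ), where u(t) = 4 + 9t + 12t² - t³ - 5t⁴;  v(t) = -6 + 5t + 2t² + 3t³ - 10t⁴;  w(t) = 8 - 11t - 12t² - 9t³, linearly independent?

linearly independent

Write each element as a coordinate vector in ℝ⁵ using {1, t, …, t⁴}.
Place the vectors as rows of a 3×5 matrix and reduce to echelon form.
The reduction yields 3 nonzero rows, so the rank is 3.
Since rank = 3 (the number of vectors), the set is linearly independent.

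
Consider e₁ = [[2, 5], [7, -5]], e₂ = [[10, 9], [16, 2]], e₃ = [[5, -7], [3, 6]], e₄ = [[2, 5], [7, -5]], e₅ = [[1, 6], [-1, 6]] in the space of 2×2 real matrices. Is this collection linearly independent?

linearly dependent

Take coordinates with respect to the standard basis {E₁₁, E₁₂, E₂₁, E₂₂}.
There are 5 vectors in a 4-dimensional space, so they cannot be linearly independent.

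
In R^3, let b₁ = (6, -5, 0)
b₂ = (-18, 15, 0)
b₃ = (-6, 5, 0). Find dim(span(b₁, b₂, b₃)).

1

Put the 3×3 matrix [b₁|b₂|b₃] into echelon form.
There is 1 pivot column, so rank = 1.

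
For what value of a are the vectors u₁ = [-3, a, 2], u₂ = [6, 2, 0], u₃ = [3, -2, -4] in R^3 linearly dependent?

Place the vectors as rows of a 3×3 matrix; dependence ⇔ determinant zero.
The determinant works out to 24*a - 12.
This vanishes exactly when a = 1/2.

a = 1/2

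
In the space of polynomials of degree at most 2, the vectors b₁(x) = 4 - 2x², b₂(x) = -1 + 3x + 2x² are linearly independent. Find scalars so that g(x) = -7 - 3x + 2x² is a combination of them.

g = -2b₁ - b₂

Take coordinate vectors relative to {1, x, x²}.
Set up the augmented matrix [b₁ | b₂ | g] and row-reduce.
The system has the unique solution (c₁, c₂) = (-2, -1).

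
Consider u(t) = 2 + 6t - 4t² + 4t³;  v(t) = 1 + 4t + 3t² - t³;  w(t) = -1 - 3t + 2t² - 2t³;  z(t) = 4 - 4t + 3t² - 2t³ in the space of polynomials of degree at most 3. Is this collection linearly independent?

Take coordinates with respect to the standard basis {1, t, …, t³}.
One vector is a scalar multiple of another, so the set is dependent.

linearly dependent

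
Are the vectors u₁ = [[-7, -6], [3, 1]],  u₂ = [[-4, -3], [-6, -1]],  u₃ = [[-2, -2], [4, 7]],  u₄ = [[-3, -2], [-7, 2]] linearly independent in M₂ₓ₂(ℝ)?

Take coordinates with respect to the standard basis {E₁₁, E₁₂, E₂₁, E₂₂}.
Row-reduce the matrix whose columns are u₁, u₂, u₃, u₄.
The reduction yields 4 nonzero rows, so the rank is 4.
Since rank = 4 (the number of vectors), the set is linearly independent.

linearly independent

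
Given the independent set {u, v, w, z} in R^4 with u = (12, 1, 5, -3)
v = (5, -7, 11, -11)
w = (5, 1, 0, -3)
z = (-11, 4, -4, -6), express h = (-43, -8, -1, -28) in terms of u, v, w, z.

Write h = α₁u + … + α₄z and equate components.
Back-substitution yields (α₁, …, α₄) = (-3, 2, 1, 2).

h = -3u + 2v + w + 2z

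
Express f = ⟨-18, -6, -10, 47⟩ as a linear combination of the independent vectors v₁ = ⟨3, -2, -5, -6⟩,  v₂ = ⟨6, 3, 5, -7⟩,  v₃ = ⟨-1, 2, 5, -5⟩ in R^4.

f = -3v₁ - 2v₂ - 3v₃

Set up the augmented matrix [v₁ | v₂ | v₃ | f] and row-reduce.
The system has the unique solution (α₁, α₂, α₃) = (-3, -2, -3).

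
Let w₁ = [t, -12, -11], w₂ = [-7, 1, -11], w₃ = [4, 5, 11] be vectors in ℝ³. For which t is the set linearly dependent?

t = -1/2

Place the vectors as rows of a 3×3 matrix; dependence ⇔ determinant zero.
Cofactor expansion gives det = 66*t + 33.
This vanishes exactly when t = -1/2.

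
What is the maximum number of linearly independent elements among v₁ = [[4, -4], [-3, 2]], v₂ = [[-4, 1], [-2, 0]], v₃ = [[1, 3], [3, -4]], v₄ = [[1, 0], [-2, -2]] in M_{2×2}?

Represent each element by its coordinate vector in ℝ⁴.
Apply Gaussian elimination to the matrix whose rows are v₁, v₂, v₃, v₄.
There are 3 pivot columns, so rank = 3.

3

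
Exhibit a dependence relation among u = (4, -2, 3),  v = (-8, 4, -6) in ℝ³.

Set up α₁u + α₂v = 0 and solve the homogeneous system.
A generator of the null space is (2, 1).

2u + v = 0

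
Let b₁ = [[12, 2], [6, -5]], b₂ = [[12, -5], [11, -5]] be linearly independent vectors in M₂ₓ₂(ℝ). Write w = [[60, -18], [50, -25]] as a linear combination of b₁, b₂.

Take coordinate vectors relative to {E₁₁, E₁₂, E₂₁, E₂₂}.
Since b₁, b₂ are independent, the coefficients expressing w are uniquely determined by a linear system.
Back-substitution yields (c₁, c₂) = (1, 4).

w = b₁ + 4b₂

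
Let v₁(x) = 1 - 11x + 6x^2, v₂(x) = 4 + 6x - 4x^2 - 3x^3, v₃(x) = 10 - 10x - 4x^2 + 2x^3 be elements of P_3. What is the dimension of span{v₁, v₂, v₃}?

dim = 3

Pass to coordinate vectors with respect to the basis {1, x, …, x^3}.
Apply Gaussian elimination to the matrix whose rows are v₁, v₂, v₃.
Exactly 3 pivots survive; hence the rank is 3.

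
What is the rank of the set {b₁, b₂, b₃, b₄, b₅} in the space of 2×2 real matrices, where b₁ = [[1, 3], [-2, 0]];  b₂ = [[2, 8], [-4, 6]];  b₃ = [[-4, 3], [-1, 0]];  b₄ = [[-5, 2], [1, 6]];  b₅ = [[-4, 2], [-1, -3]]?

Represent each element by its coordinate vector in ℝ⁴.
Put the 4×5 matrix [b₁|b₂|b₃|b₄|b₅] into echelon form.
Exactly 3 pivots survive; hence the rank is 3.
(With 5 elements in a 4-dimensional space the rank is at most 4.)

rank 3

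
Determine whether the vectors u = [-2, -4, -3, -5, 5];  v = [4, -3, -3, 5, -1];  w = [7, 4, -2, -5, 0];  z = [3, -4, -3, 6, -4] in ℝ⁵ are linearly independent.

linearly independent

Place the vectors as rows of a 4×5 matrix and reduce to echelon form.
The reduction yields 4 nonzero rows, so the rank is 4.
Since rank = 4 (the number of vectors), the set is linearly independent.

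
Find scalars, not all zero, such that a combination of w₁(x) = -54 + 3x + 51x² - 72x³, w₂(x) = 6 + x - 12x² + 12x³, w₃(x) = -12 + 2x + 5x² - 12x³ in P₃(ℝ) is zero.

Write each element as a vector in ℝ⁴ using {1, x, …, x³}.
Row-reduce the matrix with w₁, w₂, w₃ as columns; the null space gives the coefficients.
A generator of the null space is (1, 3, -3).

w₁ + 3w₂ - 3w₃ = 0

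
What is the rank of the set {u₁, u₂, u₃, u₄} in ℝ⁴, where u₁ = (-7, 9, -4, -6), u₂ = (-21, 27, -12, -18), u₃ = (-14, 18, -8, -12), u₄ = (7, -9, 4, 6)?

Apply Gaussian elimination to the matrix whose rows are u₁, u₂, u₃, u₄.
There is 1 pivot column, so rank = 1.

rank 1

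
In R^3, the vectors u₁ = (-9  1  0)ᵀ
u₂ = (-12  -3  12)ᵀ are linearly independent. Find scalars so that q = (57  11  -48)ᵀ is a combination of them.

q = -u₁ - 4u₂

Set up the augmented matrix [u₁ | u₂ | q] and row-reduce.
Back-substitution yields (α₁, α₂) = (-1, -4).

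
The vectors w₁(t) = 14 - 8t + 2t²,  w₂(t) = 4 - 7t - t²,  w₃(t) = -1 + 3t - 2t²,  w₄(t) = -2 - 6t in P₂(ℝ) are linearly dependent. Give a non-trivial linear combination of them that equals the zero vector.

w₁ - 2w₂ + 2w₃ + 2w₄ = 0

Pass to coordinate vectors relative to the basis {1, t, t²}.
Solve the homogeneous system with w₁, w₂, w₃, w₄ as columns by row-reducing the coefficient matrix.
The free variable yields coefficients (1, -2, 2, 2) (any nonzero multiple also works).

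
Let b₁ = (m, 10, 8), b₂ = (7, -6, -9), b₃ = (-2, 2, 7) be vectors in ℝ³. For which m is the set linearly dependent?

The vectors are dependent exactly when the determinant of the matrix with rows b₁, b₂, b₃ vanishes.
Expanding, det = -24*m - 294.
Solving -24*m - 294 = 0 yields m = -49/4.

m = -49/4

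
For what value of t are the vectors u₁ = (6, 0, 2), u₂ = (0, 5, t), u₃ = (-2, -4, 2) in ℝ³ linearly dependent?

Dependence holds iff the 3×3 matrix [u₁ u₂ u₃] is singular.
Expanding, det = 24*t + 80.
Setting this to zero gives t = -10/3.

t = -10/3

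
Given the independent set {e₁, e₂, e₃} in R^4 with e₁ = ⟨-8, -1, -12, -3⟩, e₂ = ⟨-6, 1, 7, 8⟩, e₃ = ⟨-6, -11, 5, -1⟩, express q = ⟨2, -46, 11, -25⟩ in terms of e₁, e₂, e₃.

Set up the augmented matrix [e₁ | e₂ | e₃ | q] and row-reduce.
Row-reducing the augmented matrix gives the unique coefficients (α₁, α₂, α₃) = (-1, -3, 4).

q = -e₁ - 3e₂ + 4e₃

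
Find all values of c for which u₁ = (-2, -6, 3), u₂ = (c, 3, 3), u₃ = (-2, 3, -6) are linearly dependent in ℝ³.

c = 4

The set is linearly dependent precisely when det[u₁; u₂; u₃] = 0.
Cofactor expansion gives det = 108 - 27*c.
This vanishes exactly when c = 4.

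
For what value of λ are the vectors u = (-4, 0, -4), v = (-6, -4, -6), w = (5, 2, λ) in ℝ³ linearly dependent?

λ = 5

The vectors are dependent exactly when the determinant of the matrix with rows u, v, w vanishes.
Cofactor expansion gives det = 16*λ - 80.
This vanishes exactly when λ = 5.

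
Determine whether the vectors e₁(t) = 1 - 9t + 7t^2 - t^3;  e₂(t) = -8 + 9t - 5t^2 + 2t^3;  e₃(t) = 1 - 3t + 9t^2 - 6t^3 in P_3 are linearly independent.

Write each element as a coordinate vector in ℝ⁴ using {1, t, …, t^3}.
Place the vectors as rows of a 3×4 matrix and reduce to echelon form.
The reduction yields 3 nonzero rows, so the rank is 3.
Since rank = 3 (the number of vectors), the set is linearly independent.

linearly independent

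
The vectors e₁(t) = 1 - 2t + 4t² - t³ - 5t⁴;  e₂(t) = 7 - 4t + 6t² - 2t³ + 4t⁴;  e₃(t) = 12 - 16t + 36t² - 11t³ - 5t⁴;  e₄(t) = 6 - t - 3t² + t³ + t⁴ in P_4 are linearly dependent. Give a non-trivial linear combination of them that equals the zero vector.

3e₁ + 3e₂ - e₃ - 2e₄ = 0

Take coordinates with respect to {1, t, …, t⁴}.
Set up α₁e₁ + … + α₄e₄ = 0 and solve the homogeneous system.
A generator of the null space is (3, 3, -1, -2).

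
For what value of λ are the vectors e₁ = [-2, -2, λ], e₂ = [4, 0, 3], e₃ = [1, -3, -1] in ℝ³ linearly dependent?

Place the vectors as rows of a 3×3 matrix; dependence ⇔ determinant zero.
The determinant works out to -12*λ - 32.
Solving -12*λ - 32 = 0 yields λ = -8/3.

λ = -8/3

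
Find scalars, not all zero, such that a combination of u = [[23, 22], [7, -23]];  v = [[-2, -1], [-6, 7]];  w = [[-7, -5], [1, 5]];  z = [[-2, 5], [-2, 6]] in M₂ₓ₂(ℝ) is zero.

Take coordinates with respect to {E₁₁, E₁₂, E₂₁, E₂₂}.
Write the vectors as columns of a matrix and find a nonzero vector in its null space.
One solution (up to scaling) is (1, 2, 3, -1).

u + 2v + 3w - z = 0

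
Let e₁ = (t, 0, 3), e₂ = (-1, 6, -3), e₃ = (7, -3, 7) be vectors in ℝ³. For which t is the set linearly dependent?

The set is linearly dependent precisely when det[e₁; e₂; e₃] = 0.
The determinant works out to 33*t - 117.
Solving 33*t - 117 = 0 yields t = 39/11.

t = 39/11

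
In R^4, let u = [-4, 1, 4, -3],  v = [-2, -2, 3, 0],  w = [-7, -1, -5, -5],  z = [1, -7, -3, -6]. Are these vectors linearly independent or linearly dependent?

The matrix [u|v|w|z] has determinant 1349.
A nonzero determinant means the columns are linearly independent.

linearly independent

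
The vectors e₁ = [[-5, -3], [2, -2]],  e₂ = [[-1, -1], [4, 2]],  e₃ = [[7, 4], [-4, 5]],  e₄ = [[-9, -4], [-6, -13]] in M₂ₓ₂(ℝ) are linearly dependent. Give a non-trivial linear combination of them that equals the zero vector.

Pass to coordinate vectors relative to the basis {E₁₁, E₁₂, E₂₁, E₂₂}.
Solve the homogeneous system with e₁, e₂, e₃, e₄ as columns by row-reducing the coefficient matrix.
A generator of the null space is (1, -3, -1, -1).

e₁ - 3e₂ - e₃ - e₄ = 0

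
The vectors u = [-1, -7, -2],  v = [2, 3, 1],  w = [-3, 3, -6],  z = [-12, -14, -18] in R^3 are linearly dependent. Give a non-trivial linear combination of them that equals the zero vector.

2u - 2v + 2w - z = 0

Row-reduce the matrix with u, v, w, z as columns; the null space gives the coefficients.
One solution (up to scaling) is (2, -2, 2, -1).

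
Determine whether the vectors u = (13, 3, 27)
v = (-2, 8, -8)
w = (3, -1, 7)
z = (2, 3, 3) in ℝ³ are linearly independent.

linearly dependent

There are 4 vectors in a 3-dimensional space, so they cannot be linearly independent.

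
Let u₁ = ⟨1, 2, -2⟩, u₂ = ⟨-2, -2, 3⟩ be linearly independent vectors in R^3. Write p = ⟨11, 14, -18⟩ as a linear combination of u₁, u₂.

Set up the augmented matrix [u₁ | u₂ | p] and row-reduce.
Row-reducing the augmented matrix gives the unique coefficients (a₁, a₂) = (3, -4).

p = 3u₁ - 4u₂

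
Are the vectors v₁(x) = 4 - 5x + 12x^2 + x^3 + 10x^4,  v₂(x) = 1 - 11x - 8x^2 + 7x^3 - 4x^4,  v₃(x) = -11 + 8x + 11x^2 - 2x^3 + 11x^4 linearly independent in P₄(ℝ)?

linearly independent

Write each element as a coordinate vector in ℝ⁵ using {1, x, …, x^4}.
Place the vectors as rows of a 3×5 matrix and reduce to echelon form.
The reduction yields 3 nonzero rows, so the rank is 3.
Since rank = 3 (the number of vectors), the set is linearly independent.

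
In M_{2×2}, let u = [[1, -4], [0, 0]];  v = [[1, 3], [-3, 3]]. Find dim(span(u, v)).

Represent each element by its coordinate vector in ℝ⁴.
Apply Gaussian elimination to the matrix whose rows are u, v.
The echelon form has 2 nonzero rows, so the rank is 2.

dim = 2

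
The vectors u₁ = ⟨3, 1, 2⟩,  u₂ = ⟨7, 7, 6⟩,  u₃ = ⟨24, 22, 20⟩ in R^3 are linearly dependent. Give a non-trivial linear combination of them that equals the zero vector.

u₁ + 3u₂ - u₃ = 0

Solve the homogeneous system with u₁, u₂, u₃ as columns by row-reducing the coefficient matrix.
The free variable yields coefficients (1, 3, -1) (any nonzero multiple also works).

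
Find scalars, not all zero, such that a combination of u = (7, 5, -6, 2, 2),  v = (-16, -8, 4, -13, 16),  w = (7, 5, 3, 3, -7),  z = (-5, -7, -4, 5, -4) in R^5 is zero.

u + v + 2w + z = 0

Row-reduce the matrix with u, v, w, z as columns; the null space gives the coefficients.
A generator of the null space is (1, 1, 2, 1).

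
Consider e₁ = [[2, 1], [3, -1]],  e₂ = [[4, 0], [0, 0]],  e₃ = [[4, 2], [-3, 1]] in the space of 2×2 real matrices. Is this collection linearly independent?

Write each element as a coordinate vector in ℝ⁴ using {E₁₁, E₁₂, E₂₁, E₂₂}.
Row-reduce the matrix whose columns are e₁, e₂, e₃.
The reduction yields 3 nonzero rows, so the rank is 3.
Since rank = 3 (the number of vectors), the set is linearly independent.

linearly independent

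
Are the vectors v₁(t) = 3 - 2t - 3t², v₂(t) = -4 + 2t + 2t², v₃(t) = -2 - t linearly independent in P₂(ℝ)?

linearly independent

Write each element as a coordinate vector in ℝ³ using {1, t, t²}.
Row-reduce the matrix whose columns are v₁, v₂, v₃.
The reduction yields 3 nonzero rows, so the rank is 3.
Since rank = 3 (the number of vectors), the set is linearly independent.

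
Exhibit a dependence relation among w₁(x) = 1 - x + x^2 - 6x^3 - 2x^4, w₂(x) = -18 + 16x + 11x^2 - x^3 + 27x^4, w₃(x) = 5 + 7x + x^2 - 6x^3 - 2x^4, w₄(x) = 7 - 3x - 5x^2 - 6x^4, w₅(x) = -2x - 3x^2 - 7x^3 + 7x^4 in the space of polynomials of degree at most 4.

Pass to coordinate vectors relative to the basis {1, x, …, x^4}.
Write the vectors as columns of a matrix and find a nonzero vector in its null space.
One solution (up to scaling) is (2, 1, -1, 3, -1).

2w₁ + w₂ - w₃ + 3w₄ - w₅ = 0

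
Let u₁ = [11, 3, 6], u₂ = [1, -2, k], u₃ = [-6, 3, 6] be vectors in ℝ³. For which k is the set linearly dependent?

k = -4

Dependence holds iff the 3×3 matrix [u₁ u₂ u₃] is singular.
The determinant works out to -51*k - 204.
Setting this to zero gives k = -4.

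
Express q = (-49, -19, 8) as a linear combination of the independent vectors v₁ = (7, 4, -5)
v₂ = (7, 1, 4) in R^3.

q = -4v₁ - 3v₂

Since v₁, v₂ are independent, the coefficients expressing q are uniquely determined by a linear system.
The system has the unique solution (a₁, a₂) = (-4, -3).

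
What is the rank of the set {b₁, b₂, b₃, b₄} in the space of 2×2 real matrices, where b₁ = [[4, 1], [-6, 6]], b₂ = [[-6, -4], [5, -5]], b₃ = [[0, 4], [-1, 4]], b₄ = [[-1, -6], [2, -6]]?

Represent each element by its coordinate vector in ℝ⁴.
Apply Gaussian elimination to the matrix whose rows are b₁, b₂, b₃, b₄.
The echelon form has 4 nonzero rows, so the rank is 4.

4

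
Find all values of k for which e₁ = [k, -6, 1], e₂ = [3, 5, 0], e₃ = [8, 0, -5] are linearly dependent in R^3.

Place the vectors as rows of a 3×3 matrix; dependence ⇔ determinant zero.
Cofactor expansion gives det = -25*k - 130.
This vanishes exactly when k = -26/5.

k = -26/5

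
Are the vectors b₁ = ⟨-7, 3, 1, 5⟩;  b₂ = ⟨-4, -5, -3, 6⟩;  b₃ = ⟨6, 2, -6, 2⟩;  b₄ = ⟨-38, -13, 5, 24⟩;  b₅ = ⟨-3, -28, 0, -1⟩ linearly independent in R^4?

linearly dependent

There are 5 vectors in a 4-dimensional space, so they cannot be linearly independent.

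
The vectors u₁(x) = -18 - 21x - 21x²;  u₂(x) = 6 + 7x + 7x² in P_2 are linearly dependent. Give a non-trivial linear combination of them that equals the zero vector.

Take coordinates with respect to {1, x, x²}.
Row-reduce the matrix with u₁, u₂ as columns; the null space gives the coefficients.
A generator of the null space is (1, 3).

u₁ + 3u₂ = 0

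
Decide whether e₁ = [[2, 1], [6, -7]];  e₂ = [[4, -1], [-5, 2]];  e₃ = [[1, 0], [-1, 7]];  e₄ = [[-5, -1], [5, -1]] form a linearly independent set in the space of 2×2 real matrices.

linearly independent

Write each element as a coordinate vector in ℝ⁴ using {E₁₁, E₁₂, E₂₁, E₂₂}.
Row-reduce the matrix whose columns are e₁, e₂, e₃, e₄.
The reduction yields 4 nonzero rows, so the rank is 4.
Since rank = 4 (the number of vectors), the set is linearly independent.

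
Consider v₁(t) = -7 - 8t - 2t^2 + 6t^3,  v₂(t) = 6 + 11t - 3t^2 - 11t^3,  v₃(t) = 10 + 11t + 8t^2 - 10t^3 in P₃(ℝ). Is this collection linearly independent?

linearly independent

Write each element as a coordinate vector in ℝ⁴ using {1, t, …, t^3}.
Place the vectors as rows of a 3×4 matrix and reduce to echelon form.
The reduction yields 3 nonzero rows, so the rank is 3.
Since rank = 3 (the number of vectors), the set is linearly independent.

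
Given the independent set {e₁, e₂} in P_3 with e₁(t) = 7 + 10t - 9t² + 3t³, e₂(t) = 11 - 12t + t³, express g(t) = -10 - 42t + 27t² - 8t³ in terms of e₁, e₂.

Take coordinate vectors relative to {1, t, …, t³}.
Set up the augmented matrix [e₁ | e₂ | g] and row-reduce.
Back-substitution yields (α₁, α₂) = (-3, 1).

g = -3e₁ + e₂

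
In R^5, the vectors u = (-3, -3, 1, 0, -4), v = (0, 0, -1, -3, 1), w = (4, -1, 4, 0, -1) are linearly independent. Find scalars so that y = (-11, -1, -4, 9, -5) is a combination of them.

Since u, v, w are independent, the coefficients expressing y are uniquely determined by a linear system.
Back-substitution yields (c₁, c₂, c₃) = (1, -3, -2).

y = u - 3v - 2w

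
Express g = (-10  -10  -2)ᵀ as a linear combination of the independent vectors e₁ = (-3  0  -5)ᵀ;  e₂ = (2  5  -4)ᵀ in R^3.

g = 2e₁ - 2e₂

Solve the system with e₁, e₂ as columns and g as the right-hand side.
The system has the unique solution (c₁, c₂) = (2, -2).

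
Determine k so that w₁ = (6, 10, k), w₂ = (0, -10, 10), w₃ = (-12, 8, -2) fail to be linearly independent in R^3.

k = -13

The vectors are dependent exactly when the determinant of the matrix with rows w₁, w₂, w₃ vanishes.
Expanding, det = -120*k - 1560.
This vanishes exactly when k = -13.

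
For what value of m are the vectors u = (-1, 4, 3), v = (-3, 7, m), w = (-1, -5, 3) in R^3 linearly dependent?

The vectors are dependent exactly when the determinant of the matrix with rows u, v, w vanishes.
Cofactor expansion gives det = 81 - 9*m.
Setting this to zero gives m = 9.

m = 9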